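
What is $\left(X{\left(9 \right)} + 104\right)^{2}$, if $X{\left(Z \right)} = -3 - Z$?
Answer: $8464$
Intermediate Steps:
$\left(X{\left(9 \right)} + 104\right)^{2} = \left(\left(-3 - 9\right) + 104\right)^{2} = \left(-12 + 104\right)^{2} = 92^{2} = 8464$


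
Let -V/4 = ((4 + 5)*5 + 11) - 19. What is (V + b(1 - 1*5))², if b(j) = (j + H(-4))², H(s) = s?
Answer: 7056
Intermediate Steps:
b(j) = (-4 + j)² (b(j) = (j - 4)² = (-4 + j)²)
V = -148 (V = -4*(((4 + 5)*5 + 11) - 19) = -4*((9*5 + 11) - 19) = -4*((45 + 11) - 19) = -4*(56 - 19) = -4*37 = -148)
(V + b(1 - 1*5))² = (-148 + (-4 + (1 - 1*5))²)² = (-148 + (-4 + (1 - 5))²)² = (-148 + (-4 - 4)²)² = (-148 + (-8)²)² = (-148 + 64)² = (-84)² = 7056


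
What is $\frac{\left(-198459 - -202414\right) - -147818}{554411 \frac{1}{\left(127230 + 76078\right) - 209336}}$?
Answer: $- \frac{83171604}{50401} \approx -1650.2$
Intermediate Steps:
$\frac{\left(-198459 - -202414\right) - -147818}{554411 \frac{1}{\left(127230 + 76078\right) - 209336}} = \frac{\left(-198459 + 202414\right) + 147818}{554411 \frac{1}{203308 - 209336}} = \frac{3955 + 147818}{554411 \frac{1}{-6028}} = \frac{151773}{554411 \left(- \frac{1}{6028}\right)} = \frac{151773}{- \frac{50401}{548}} = 151773 \left(- \frac{548}{50401}\right) = - \frac{83171604}{50401}$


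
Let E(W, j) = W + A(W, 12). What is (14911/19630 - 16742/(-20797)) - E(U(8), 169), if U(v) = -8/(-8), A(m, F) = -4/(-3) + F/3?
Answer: -449262193/94210410 ≈ -4.7687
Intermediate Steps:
A(m, F) = 4/3 + F/3 (A(m, F) = -4*(-⅓) + F*(⅓) = 4/3 + F/3)
U(v) = 1 (U(v) = -8*(-⅛) = 1)
E(W, j) = 16/3 + W (E(W, j) = W + (4/3 + (⅓)*12) = W + (4/3 + 4) = W + 16/3 = 16/3 + W)
(14911/19630 - 16742/(-20797)) - E(U(8), 169) = (14911/19630 - 16742/(-20797)) - (16/3 + 1) = (14911*(1/19630) - 16742*(-1/20797)) - 1*19/3 = (1147/1510 + 16742/20797) - 19/3 = 49134579/31403470 - 19/3 = -449262193/94210410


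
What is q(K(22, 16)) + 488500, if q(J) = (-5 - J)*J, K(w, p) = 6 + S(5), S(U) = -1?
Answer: 488450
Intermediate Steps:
K(w, p) = 5 (K(w, p) = 6 - 1 = 5)
q(J) = J*(-5 - J)
q(K(22, 16)) + 488500 = -1*5*(5 + 5) + 488500 = -1*5*10 + 488500 = -50 + 488500 = 488450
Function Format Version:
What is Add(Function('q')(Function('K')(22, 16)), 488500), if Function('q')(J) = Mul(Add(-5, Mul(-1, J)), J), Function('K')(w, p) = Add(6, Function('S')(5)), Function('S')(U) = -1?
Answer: 488450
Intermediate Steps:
Function('K')(w, p) = 5 (Function('K')(w, p) = Add(6, -1) = 5)
Function('q')(J) = Mul(J, Add(-5, Mul(-1, J)))
Add(Function('q')(Function('K')(22, 16)), 488500) = Add(Mul(-1, 5, Add(5, 5)), 488500) = Add(Mul(-1, 5, 10), 488500) = Add(-50, 488500) = 488450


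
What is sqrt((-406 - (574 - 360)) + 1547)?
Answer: 3*sqrt(103) ≈ 30.447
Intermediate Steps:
sqrt((-406 - (574 - 360)) + 1547) = sqrt((-406 - 1*214) + 1547) = sqrt((-406 - 214) + 1547) = sqrt(-620 + 1547) = sqrt(927) = 3*sqrt(103)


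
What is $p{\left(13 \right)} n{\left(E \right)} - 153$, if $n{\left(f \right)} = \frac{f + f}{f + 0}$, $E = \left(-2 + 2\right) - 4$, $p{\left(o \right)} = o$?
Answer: $-127$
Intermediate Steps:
$E = -4$ ($E = 0 - 4 = -4$)
$n{\left(f \right)} = 2$ ($n{\left(f \right)} = \frac{2 f}{f} = 2$)
$p{\left(13 \right)} n{\left(E \right)} - 153 = 13 \cdot 2 - 153 = 26 - 153 = -127$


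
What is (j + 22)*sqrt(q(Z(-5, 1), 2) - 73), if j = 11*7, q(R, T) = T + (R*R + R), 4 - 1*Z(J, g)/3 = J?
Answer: 99*sqrt(685) ≈ 2591.1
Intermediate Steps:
Z(J, g) = 12 - 3*J
q(R, T) = R + T + R**2 (q(R, T) = T + (R**2 + R) = T + (R + R**2) = R + T + R**2)
j = 77
(j + 22)*sqrt(q(Z(-5, 1), 2) - 73) = (77 + 22)*sqrt(((12 - 3*(-5)) + 2 + (12 - 3*(-5))**2) - 73) = 99*sqrt(((12 + 15) + 2 + (12 + 15)**2) - 73) = 99*sqrt((27 + 2 + 27**2) - 73) = 99*sqrt((27 + 2 + 729) - 73) = 99*sqrt(758 - 73) = 99*sqrt(685)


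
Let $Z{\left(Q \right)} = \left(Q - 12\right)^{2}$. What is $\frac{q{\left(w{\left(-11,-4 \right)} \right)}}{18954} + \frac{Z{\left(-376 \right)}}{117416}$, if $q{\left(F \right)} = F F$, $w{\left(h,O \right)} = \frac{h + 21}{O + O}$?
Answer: $\frac{439014529}{342385056} \approx 1.2822$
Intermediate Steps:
$w{\left(h,O \right)} = \frac{21 + h}{2 O}$
$q{\left(F \right)} = F^{2}$
$Z{\left(Q \right)} = \left(-12 + Q\right)^{2}$
$\frac{q{\left(w{\left(-11,-4 \right)} \right)}}{18954} + \frac{Z{\left(-376 \right)}}{117416} = \frac{\left(\frac{21 - 11}{2 \left(-4\right)}\right)^{2}}{18954} + \frac{\left(-12 - 376\right)^{2}}{117416} = \left(\frac{1}{2} \left(- \frac{1}{4}\right) 10\right)^{2} \cdot \frac{1}{18954} + \left(-388\right)^{2} \cdot \frac{1}{117416} = \left(- \frac{5}{4}\right)^{2} \cdot \frac{1}{18954} + 150544 \cdot \frac{1}{117416} = \frac{25}{16} \cdot \frac{1}{18954} + \frac{18818}{14677} = \frac{25}{303264} + \frac{18818}{14677} = \frac{439014529}{342385056}$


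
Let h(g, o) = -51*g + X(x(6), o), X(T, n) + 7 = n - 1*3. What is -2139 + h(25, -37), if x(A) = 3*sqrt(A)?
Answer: -3461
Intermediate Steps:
X(T, n) = -10 + n (X(T, n) = -7 + (n - 1*3) = -7 + (n - 3) = -7 + (-3 + n) = -10 + n)
h(g, o) = -10 + o - 51*g (h(g, o) = -51*g + (-10 + o) = -10 + o - 51*g)
-2139 + h(25, -37) = -2139 + (-10 - 37 - 51*25) = -2139 + (-10 - 37 - 1275) = -2139 - 1322 = -3461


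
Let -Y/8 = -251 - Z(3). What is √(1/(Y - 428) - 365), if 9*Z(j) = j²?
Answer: I*√230108743/794 ≈ 19.105*I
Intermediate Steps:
Z(j) = j²/9
Y = 2016 (Y = -8*(-251 - 3²/9) = -8*(-251 - 9/9) = -8*(-251 - 1*1) = -8*(-251 - 1) = -8*(-252) = 2016)
√(1/(Y - 428) - 365) = √(1/(2016 - 428) - 365) = √(1/1588 - 365) = √(-579619/1588) = I*√230108743/794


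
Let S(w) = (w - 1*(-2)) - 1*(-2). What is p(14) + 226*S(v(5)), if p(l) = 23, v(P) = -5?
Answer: -203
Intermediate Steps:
S(w) = 4 + w (S(w) = (w + 2) + 2 = (2 + w) + 2 = 4 + w)
p(14) + 226*S(v(5)) = 23 + 226*(4 - 5) = 23 + 226*(-1) = 23 - 226 = -203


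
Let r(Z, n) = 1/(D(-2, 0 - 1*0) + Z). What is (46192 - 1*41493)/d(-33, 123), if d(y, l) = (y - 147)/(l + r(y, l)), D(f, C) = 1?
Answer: -3698113/1152 ≈ -3210.2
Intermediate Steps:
r(Z, n) = 1/(1 + Z)
d(y, l) = (-147 + y)/(l + 1/(1 + y)) (d(y, l) = (y - 147)/(l + 1/(1 + y)) = (-147 + y)/(l + 1/(1 + y)))
(46192 - 1*41493)/d(-33, 123) = (46192 - 1*41493)/(((1 - 33)*(-147 - 33)/(1 + 123*(1 - 33)))) = (46192 - 41493)/((-32*(-180)/(1 + 123*(-32)))) = 4699/((-32*(-180)/(1 - 3936))) = 4699/((-32*(-180)/(-3935))) = 4699/((-1/3935*(-32)*(-180))) = 4699/(-1152/787) = 4699*(-787/1152) = -3698113/1152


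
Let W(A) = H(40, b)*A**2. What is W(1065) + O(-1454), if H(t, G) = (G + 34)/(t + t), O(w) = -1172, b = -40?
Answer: -689911/8 ≈ -86239.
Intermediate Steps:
H(t, G) = (34 + G)/(2*t) (H(t, G) = (34 + G)/((2*t)) = (34 + G)*(1/(2*t)) = (34 + G)/(2*t))
W(A) = -3*A**2/40 (W(A) = ((1/2)*(34 - 40)/40)*A**2 = ((1/2)*(1/40)*(-6))*A**2 = -3*A**2/40)
W(1065) + O(-1454) = -3/40*1065**2 - 1172 = -3/40*1134225 - 1172 = -680535/8 - 1172 = -689911/8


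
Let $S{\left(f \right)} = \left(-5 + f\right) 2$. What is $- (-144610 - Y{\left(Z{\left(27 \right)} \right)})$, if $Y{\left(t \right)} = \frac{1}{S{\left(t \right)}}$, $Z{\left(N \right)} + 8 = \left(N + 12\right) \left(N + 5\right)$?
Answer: $\frac{357186701}{2470} \approx 1.4461 \cdot 10^{5}$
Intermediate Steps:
$Z{\left(N \right)} = -8 + \left(5 + N\right) \left(12 + N\right)$ ($Z{\left(N \right)} = -8 + \left(N + 12\right) \left(N + 5\right) = -8 + \left(12 + N\right) \left(5 + N\right) = -8 + \left(5 + N\right) \left(12 + N\right)$)
$S{\left(f \right)} = -10 + 2 f$
$Y{\left(t \right)} = \frac{1}{-10 + 2 t}$
$- (-144610 - Y{\left(Z{\left(27 \right)} \right)}) = - (-144610 - \frac{1}{2 \left(-5 + \left(52 + 27^{2} + 17 \cdot 27\right)\right)}) = - (-144610 - \frac{1}{2 \left(-5 + \left(52 + 729 + 459\right)\right)}) = - (-144610 - \frac{1}{2 \left(-5 + 1240\right)}) = - (-144610 - \frac{1}{2 \cdot 1235}) = - (-144610 - \frac{1}{2} \cdot \frac{1}{1235}) = - (-144610 - \frac{1}{2470}) = \left(-1\right) \left(- \frac{357186701}{2470}\right) = \frac{357186701}{2470}$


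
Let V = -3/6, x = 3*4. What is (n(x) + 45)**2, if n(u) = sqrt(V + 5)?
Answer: 4059/2 + 135*sqrt(2) ≈ 2220.4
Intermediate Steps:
x = 12
V = -1/2 (V = -3*1/6 = -1/2 ≈ -0.50000)
n(u) = 3*sqrt(2)/2 (n(u) = sqrt(-1/2 + 5) = sqrt(9/2) = 3*sqrt(2)/2)
(n(x) + 45)**2 = (3*sqrt(2)/2 + 45)**2 = (45 + 3*sqrt(2)/2)**2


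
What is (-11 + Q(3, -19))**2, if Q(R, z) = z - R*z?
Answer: 729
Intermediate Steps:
Q(R, z) = z - R*z
(-11 + Q(3, -19))**2 = (-11 - 19*(1 - 1*3))**2 = (-11 - 19*(1 - 3))**2 = (-11 - 19*(-2))**2 = (-11 + 38)**2 = 27**2 = 729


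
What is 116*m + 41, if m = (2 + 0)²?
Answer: 505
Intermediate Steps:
m = 4 (m = 2² = 4)
116*m + 41 = 116*4 + 41 = 464 + 41 = 505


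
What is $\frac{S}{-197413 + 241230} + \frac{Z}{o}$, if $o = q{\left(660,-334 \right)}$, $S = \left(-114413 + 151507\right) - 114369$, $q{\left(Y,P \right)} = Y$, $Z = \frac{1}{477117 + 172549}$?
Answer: $- \frac{33133940455183}{18787833980520} \approx -1.7636$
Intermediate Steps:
$Z = \frac{1}{649666} \approx 1.5393 \cdot 10^{-6}$
$S = -77275$ ($S = 37094 - 114369 = -77275$)
$o = 660$
$\frac{S}{-197413 + 241230} + \frac{Z}{o} = - \frac{77275}{-197413 + 241230} + \frac{1}{649666 \cdot 660} = - \frac{77275}{43817} + \frac{1}{649666} \cdot \frac{1}{660} = \left(-77275\right) \frac{1}{43817} + \frac{1}{428779560} = - \frac{77275}{43817} + \frac{1}{428779560} = - \frac{33133940455183}{18787833980520}$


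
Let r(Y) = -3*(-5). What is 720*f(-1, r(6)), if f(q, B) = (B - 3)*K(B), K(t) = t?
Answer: 129600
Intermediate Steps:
r(Y) = 15
f(q, B) = B*(-3 + B) (f(q, B) = (B - 3)*B = (-3 + B)*B = B*(-3 + B))
720*f(-1, r(6)) = 720*(15*(-3 + 15)) = 720*(15*12) = 720*180 = 129600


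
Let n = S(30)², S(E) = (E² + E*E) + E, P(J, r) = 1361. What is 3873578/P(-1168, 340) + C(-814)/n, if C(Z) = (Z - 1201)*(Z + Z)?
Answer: 648834500791/227892645 ≈ 2847.1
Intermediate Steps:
C(Z) = 2*Z*(-1201 + Z) (C(Z) = (-1201 + Z)*(2*Z) = 2*Z*(-1201 + Z))
S(E) = E + 2*E² (S(E) = (E² + E²) + E = 2*E² + E = E + 2*E²)
n = 3348900 (n = (30*(1 + 2*30))² = (30*(1 + 60))² = (30*61)² = 1830² = 3348900)
3873578/P(-1168, 340) + C(-814)/n = 3873578/1361 + (2*(-814)*(-1201 - 814))/3348900 = 3873578*(1/1361) + (2*(-814)*(-2015))*(1/3348900) = 3873578/1361 + 3280420*(1/3348900) = 3873578/1361 + 164021/167445 = 648834500791/227892645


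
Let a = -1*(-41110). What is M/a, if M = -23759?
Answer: -23759/41110 ≈ -0.57794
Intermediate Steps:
a = 41110
M/a = -23759/41110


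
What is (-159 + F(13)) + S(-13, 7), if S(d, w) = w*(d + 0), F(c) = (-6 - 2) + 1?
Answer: -257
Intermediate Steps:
F(c) = -7 (F(c) = -8 + 1 = -7)
S(d, w) = d*w (S(d, w) = w*d = d*w)
(-159 + F(13)) + S(-13, 7) = (-159 - 7) - 13*7 = -166 - 91 = -257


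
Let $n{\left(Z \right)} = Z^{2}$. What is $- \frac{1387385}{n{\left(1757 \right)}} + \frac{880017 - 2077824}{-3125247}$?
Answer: $- \frac{212743969184}{3215930208701} \approx -0.066153$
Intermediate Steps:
$- \frac{1387385}{n{\left(1757 \right)}} + \frac{880017 - 2077824}{-3125247} = - \frac{1387385}{1757^{2}} + \frac{880017 - 2077824}{-3125247} = - \frac{1387385}{3087049} + \left(880017 - 2077824\right) \left(- \frac{1}{3125247}\right) = \left(-1387385\right) \frac{1}{3087049} - - \frac{399269}{1041749} = - \frac{1387385}{3087049} + \frac{399269}{1041749} = - \frac{212743969184}{3215930208701}$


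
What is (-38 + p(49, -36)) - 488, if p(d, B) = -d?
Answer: -575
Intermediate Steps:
(-38 + p(49, -36)) - 488 = (-38 - 1*49) - 488 = (-38 - 49) - 488 = -87 - 488 = -575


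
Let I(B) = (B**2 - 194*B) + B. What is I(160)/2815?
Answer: -1056/563 ≈ -1.8757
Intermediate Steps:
I(B) = B**2 - 193*B
I(160)/2815 = (160*(-193 + 160))/2815 = (160*(-33))*(1/2815) = -5280*1/2815 = -1056/563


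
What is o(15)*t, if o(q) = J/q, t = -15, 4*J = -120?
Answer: 30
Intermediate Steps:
J = -30 (J = (1/4)*(-120) = -30)
o(q) = -30/q
o(15)*t = -30/15*(-15) = -30*1/15*(-15) = -2*(-15) = 30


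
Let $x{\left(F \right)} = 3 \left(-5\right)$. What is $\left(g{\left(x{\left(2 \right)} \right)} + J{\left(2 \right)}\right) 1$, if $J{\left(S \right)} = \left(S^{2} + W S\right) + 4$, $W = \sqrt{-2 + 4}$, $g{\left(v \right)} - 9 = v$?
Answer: $2 + 2 \sqrt{2} \approx 4.8284$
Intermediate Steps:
$x{\left(F \right)} = -15$
$g{\left(v \right)} = 9 + v$
$W = \sqrt{2} \approx 1.4142$
$J{\left(S \right)} = 4 + S^{2} + S \sqrt{2}$ ($J{\left(S \right)} = \left(S^{2} + \sqrt{2} S\right) + 4 = \left(S^{2} + S \sqrt{2}\right) + 4 = 4 + S^{2} + S \sqrt{2}$)
$\left(g{\left(x{\left(2 \right)} \right)} + J{\left(2 \right)}\right) 1 = \left(\left(9 - 15\right) + \left(4 + 2^{2} + 2 \sqrt{2}\right)\right) 1 = \left(-6 + \left(4 + 4 + 2 \sqrt{2}\right)\right) 1 = \left(-6 + \left(8 + 2 \sqrt{2}\right)\right) 1 = \left(2 + 2 \sqrt{2}\right) 1 = 2 + 2 \sqrt{2}$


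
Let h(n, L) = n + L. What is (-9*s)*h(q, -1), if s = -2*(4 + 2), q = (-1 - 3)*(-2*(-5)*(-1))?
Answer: 4212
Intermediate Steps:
q = 40 (q = -40*(-1) = -4*(-10) = 40)
h(n, L) = L + n
s = -12 (s = -2*6 = -12)
(-9*s)*h(q, -1) = (-9*(-12))*(-1 + 40) = 108*39 = 4212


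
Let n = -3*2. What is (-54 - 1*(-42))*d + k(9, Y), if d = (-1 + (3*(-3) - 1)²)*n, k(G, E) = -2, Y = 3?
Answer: 7126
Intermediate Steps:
n = -6
d = -594 (d = (-1 + (3*(-3) - 1)²)*(-6) = (-1 + (-9 - 1)²)*(-6) = (-1 + (-10)²)*(-6) = (-1 + 100)*(-6) = 99*(-6) = -594)
(-54 - 1*(-42))*d + k(9, Y) = (-54 - 1*(-42))*(-594) - 2 = (-54 + 42)*(-594) - 2 = -12*(-594) - 2 = 7128 - 2 = 7126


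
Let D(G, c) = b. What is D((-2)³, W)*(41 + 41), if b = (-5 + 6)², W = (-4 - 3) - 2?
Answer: 82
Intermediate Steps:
W = -9 (W = -7 - 2 = -9)
b = 1 (b = 1² = 1)
D(G, c) = 1
D((-2)³, W)*(41 + 41) = 1*(41 + 41) = 1*82 = 82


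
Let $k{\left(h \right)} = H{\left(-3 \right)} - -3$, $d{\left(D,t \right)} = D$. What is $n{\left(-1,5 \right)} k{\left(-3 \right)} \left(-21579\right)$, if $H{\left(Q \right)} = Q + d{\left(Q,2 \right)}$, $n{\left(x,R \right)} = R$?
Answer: $323685$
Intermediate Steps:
$H{\left(Q \right)} = 2 Q$ ($H{\left(Q \right)} = Q + Q = 2 Q$)
$k{\left(h \right)} = -3$ ($k{\left(h \right)} = 2 \left(-3\right) - -3 = -6 + 3 = -3$)
$n{\left(-1,5 \right)} k{\left(-3 \right)} \left(-21579\right) = 5 \left(-3\right) \left(-21579\right) = \left(-15\right) \left(-21579\right) = 323685$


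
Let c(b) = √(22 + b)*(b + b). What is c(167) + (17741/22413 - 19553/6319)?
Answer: -326136010/141627747 + 1002*√21 ≈ 4589.4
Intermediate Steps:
c(b) = 2*b*√(22 + b) (c(b) = √(22 + b)*(2*b) = 2*b*√(22 + b))
c(167) + (17741/22413 - 19553/6319) = 2*167*√(22 + 167) + (17741/22413 - 19553/6319) = 2*167*√189 + (17741*(1/22413) - 19553*1/6319) = 2*167*(3*√21) + (17741/22413 - 19553/6319) = 1002*√21 - 326136010/141627747 = -326136010/141627747 + 1002*√21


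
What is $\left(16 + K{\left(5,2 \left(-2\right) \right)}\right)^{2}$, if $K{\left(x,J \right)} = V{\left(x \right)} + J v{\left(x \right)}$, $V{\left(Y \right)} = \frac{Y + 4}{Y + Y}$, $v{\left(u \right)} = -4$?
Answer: $\frac{108241}{100} \approx 1082.4$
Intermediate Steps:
$V{\left(Y \right)} = \frac{4 + Y}{2 Y}$
$K{\left(x,J \right)} = - 4 J + \frac{4 + x}{2 x}$ ($K{\left(x,J \right)} = \frac{4 + x}{2 x} + J \left(-4\right) = \frac{4 + x}{2 x} - 4 J = - 4 J + \frac{4 + x}{2 x}$)
$\left(16 + K{\left(5,2 \left(-2\right) \right)}\right)^{2} = \left(16 + \left(\frac{1}{2} - 4 \cdot 2 \left(-2\right) + \frac{2}{5}\right)\right)^{2} = \left(16 + \left(\frac{1}{2} - -16 + 2 \cdot \frac{1}{5}\right)\right)^{2} = \left(16 + \left(\frac{1}{2} + 16 + \frac{2}{5}\right)\right)^{2} = \left(16 + \frac{169}{10}\right)^{2} = \left(\frac{329}{10}\right)^{2} = \frac{108241}{100}$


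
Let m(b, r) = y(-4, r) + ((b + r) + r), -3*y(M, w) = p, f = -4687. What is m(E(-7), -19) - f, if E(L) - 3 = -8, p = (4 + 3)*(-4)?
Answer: 13960/3 ≈ 4653.3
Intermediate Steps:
p = -28 (p = 7*(-4) = -28)
E(L) = -5 (E(L) = 3 - 8 = -5)
y(M, w) = 28/3 (y(M, w) = -⅓*(-28) = 28/3)
m(b, r) = 28/3 + b + 2*r (m(b, r) = 28/3 + ((b + r) + r) = 28/3 + (b + 2*r) = 28/3 + b + 2*r)
m(E(-7), -19) - f = (28/3 - 5 + 2*(-19)) - 1*(-4687) = (28/3 - 5 - 38) + 4687 = -101/3 + 4687 = 13960/3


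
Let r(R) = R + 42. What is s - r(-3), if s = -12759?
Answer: -12798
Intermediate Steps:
r(R) = 42 + R
s - r(-3) = -12759 - (42 - 3) = -12759 - 1*39 = -12759 - 39 = -12798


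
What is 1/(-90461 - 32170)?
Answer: -1/122631 ≈ -8.1545e-6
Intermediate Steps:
1/(-90461 - 32170) = 1/(-122631) = -1/122631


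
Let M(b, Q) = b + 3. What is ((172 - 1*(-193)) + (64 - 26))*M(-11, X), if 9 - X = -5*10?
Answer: -3224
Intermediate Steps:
X = 59 (X = 9 - (-5)*10 = 9 - 1*(-50) = 9 + 50 = 59)
M(b, Q) = 3 + b
((172 - 1*(-193)) + (64 - 26))*M(-11, X) = ((172 - 1*(-193)) + (64 - 26))*(3 - 11) = ((172 + 193) + 38)*(-8) = (365 + 38)*(-8) = 403*(-8) = -3224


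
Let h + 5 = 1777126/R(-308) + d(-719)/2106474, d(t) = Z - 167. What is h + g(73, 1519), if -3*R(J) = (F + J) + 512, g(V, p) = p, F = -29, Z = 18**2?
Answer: -10672298827397/368632950 ≈ -28951.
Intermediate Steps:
Z = 324
d(t) = 157 (d(t) = 324 - 167 = 157)
R(J) = -161 - J/3 (R(J) = -((-29 + J) + 512)/3 = -(483 + J)/3 = -161 - J/3)
h = -11232252278447/368632950 (h = -5 + (1777126/(-161 - 1/3*(-308)) + 157/2106474) = -5 + (1777126/(-161 + 308/3) + 157*(1/2106474)) = -5 + (1777126/(-175/3) + 157/2106474) = -5 + (1777126*(-3/175) + 157/2106474) = -5 + (-5331378/175 + 157/2106474) = -5 - 11230409113697/368632950 = -11232252278447/368632950 ≈ -30470.)
h + g(73, 1519) = -11232252278447/368632950 + 1519 = -10672298827397/368632950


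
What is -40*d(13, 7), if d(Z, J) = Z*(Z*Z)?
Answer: -87880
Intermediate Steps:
d(Z, J) = Z³ (d(Z, J) = Z*Z² = Z³)
-40*d(13, 7) = -40*13³ = -40*2197 = -87880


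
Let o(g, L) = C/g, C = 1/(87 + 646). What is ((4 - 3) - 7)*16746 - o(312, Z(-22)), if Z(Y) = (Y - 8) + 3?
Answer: -22978459297/228696 ≈ -1.0048e+5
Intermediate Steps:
Z(Y) = -5 + Y (Z(Y) = (-8 + Y) + 3 = -5 + Y)
C = 1/733 ≈ 0.0013643
o(g, L) = 1/(733*g)
((4 - 3) - 7)*16746 - o(312, Z(-22)) = ((4 - 3) - 7)*16746 - 1/(733*312) = (1 - 7)*16746 - 1/(733*312) = -6*16746 - 1*1/228696 = -100476 - 1/228696 = -22978459297/228696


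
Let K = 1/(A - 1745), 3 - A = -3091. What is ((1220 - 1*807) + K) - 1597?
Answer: -1597215/1349 ≈ -1184.0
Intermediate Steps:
A = 3094 (A = 3 - 1*(-3091) = 3 + 3091 = 3094)
K = 1/1349 (K = 1/(3094 - 1745) = 1/1349 ≈ 0.00074129)
((1220 - 1*807) + K) - 1597 = ((1220 - 1*807) + 1/1349) - 1597 = ((1220 - 807) + 1/1349) - 1597 = (413 + 1/1349) - 1597 = 557138/1349 - 1597 = -1597215/1349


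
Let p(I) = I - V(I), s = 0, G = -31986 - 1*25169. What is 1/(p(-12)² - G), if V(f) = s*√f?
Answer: 1/57299 ≈ 1.7452e-5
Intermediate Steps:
G = -57155 (G = -31986 - 25169 = -57155)
V(f) = 0 (V(f) = 0*√f = 0)
p(I) = I (p(I) = I - 1*0 = I + 0 = I)
1/(p(-12)² - G) = 1/((-12)² - 1*(-57155)) = 1/(144 + 57155) = 1/57299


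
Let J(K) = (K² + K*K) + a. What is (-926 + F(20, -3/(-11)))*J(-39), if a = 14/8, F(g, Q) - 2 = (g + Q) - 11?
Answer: -61252425/22 ≈ -2.7842e+6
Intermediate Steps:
F(g, Q) = -9 + Q + g (F(g, Q) = 2 + ((g + Q) - 11) = 2 + ((Q + g) - 11) = 2 + (-11 + Q + g) = -9 + Q + g)
a = 7/4 (a = 14*(⅛) = 7/4 ≈ 1.7500)
J(K) = 7/4 + 2*K² (J(K) = (K² + K*K) + 7/4 = (K² + K²) + 7/4 = 2*K² + 7/4 = 7/4 + 2*K²)
(-926 + F(20, -3/(-11)))*J(-39) = (-926 + (-9 - 3/(-11) + 20))*(7/4 + 2*(-39)²) = (-926 + (-9 - 3*(-1/11) + 20))*(7/4 + 2*1521) = (-926 + (-9 + 3/11 + 20))*(7/4 + 3042) = (-926 + 124/11)*(12175/4) = -10062/11*12175/4 = -61252425/22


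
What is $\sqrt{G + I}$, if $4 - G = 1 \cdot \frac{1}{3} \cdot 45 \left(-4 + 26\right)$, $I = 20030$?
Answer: $2 \sqrt{4926} \approx 140.37$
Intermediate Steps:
$G = -326$ ($G = 4 - 1 \cdot \frac{1}{3} \cdot 45 \left(-4 + 26\right) = 4 - 1 \cdot \frac{1}{3} \cdot 45 \cdot 22 = 4 - \frac{1}{3} \cdot 990 = 4 - 330 = -326$)
$\sqrt{G + I} = \sqrt{-326 + 20030} = \sqrt{19704} = 2 \sqrt{4926}$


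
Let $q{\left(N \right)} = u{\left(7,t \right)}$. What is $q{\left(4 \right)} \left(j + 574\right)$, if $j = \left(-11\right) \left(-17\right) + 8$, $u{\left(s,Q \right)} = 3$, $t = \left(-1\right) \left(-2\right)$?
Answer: $2307$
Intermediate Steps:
$t = 2$
$q{\left(N \right)} = 3$
$j = 195$ ($j = 187 + 8 = 195$)
$q{\left(4 \right)} \left(j + 574\right) = 3 \left(195 + 574\right) = 3 \cdot 769 = 2307$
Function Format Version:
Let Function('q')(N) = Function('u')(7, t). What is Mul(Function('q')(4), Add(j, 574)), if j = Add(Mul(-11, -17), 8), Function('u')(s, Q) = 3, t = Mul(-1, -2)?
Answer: 2307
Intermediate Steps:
t = 2
Function('q')(N) = 3
j = 195 (j = Add(187, 8) = 195)
Mul(Function('q')(4), Add(j, 574)) = Mul(3, Add(195, 574)) = Mul(3, 769) = 2307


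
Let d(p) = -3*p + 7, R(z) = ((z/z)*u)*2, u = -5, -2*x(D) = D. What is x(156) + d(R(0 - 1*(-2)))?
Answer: -41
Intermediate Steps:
x(D) = -D/2
R(z) = -10 (R(z) = ((z/z)*(-5))*2 = (1*(-5))*2 = -5*2 = -10)
d(p) = 7 - 3*p
x(156) + d(R(0 - 1*(-2))) = -½*156 + (7 - 3*(-10)) = -78 + (7 + 30) = -78 + 37 = -41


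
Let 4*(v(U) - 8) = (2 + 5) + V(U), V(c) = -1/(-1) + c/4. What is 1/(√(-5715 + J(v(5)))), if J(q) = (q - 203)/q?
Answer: -I*√156099570/946058 ≈ -0.013206*I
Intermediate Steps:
V(c) = 1 + c/4 (V(c) = -1*(-1) + c*(¼) = 1 + c/4)
v(U) = 10 + U/16 (v(U) = 8 + ((2 + 5) + (1 + U/4))/4 = 8 + (7 + (1 + U/4))/4 = 8 + (8 + U/4)/4 = 8 + (2 + U/16) = 10 + U/16)
J(q) = (-203 + q)/q
1/(√(-5715 + J(v(5)))) = 1/(√(-5715 + (-203 + (10 + (1/16)*5))/(10 + (1/16)*5))) = 1/(√(-5715 + (-203 + (10 + 5/16))/(10 + 5/16))) = 1/(√(-5715 + (-203 + 165/16)/(165/16))) = 1/(√(-5715 + (16/165)*(-3083/16))) = 1/(√(-5715 - 3083/165)) = 1/(√(-946058/165)) = 1/(I*√156099570/165) = -I*√156099570/946058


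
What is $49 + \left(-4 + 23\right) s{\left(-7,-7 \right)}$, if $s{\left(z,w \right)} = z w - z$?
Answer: $1113$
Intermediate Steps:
$s{\left(z,w \right)} = - z + w z$ ($s{\left(z,w \right)} = w z - z = - z + w z$)
$49 + \left(-4 + 23\right) s{\left(-7,-7 \right)} = 49 + \left(-4 + 23\right) \left(- 7 \left(-1 - 7\right)\right) = 49 + 19 \left(\left(-7\right) \left(-8\right)\right) = 49 + 19 \cdot 56 = 49 + 1064 = 1113$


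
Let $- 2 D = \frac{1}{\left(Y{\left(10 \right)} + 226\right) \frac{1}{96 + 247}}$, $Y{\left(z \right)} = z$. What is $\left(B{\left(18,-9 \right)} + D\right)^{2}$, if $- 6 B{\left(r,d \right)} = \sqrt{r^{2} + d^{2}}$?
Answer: $\frac{2623969}{222784} + \frac{1029 \sqrt{5}}{472} \approx 16.653$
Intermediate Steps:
$B{\left(r,d \right)} = - \frac{\sqrt{d^{2} + r^{2}}}{6}$ ($B{\left(r,d \right)} = - \frac{\sqrt{r^{2} + d^{2}}}{6} = - \frac{\sqrt{d^{2} + r^{2}}}{6}$)
$D = - \frac{343}{472}$ ($D = - \frac{1}{2 \frac{10 + 226}{96 + 247}} = - \frac{1}{2 \cdot \frac{236}{343}} = \left(- \frac{1}{2}\right) \frac{343}{236} = - \frac{343}{472} \approx -0.7267$)
$\left(B{\left(18,-9 \right)} + D\right)^{2} = \left(- \frac{\sqrt{\left(-9\right)^{2} + 18^{2}}}{6} - \frac{343}{472}\right)^{2} = \left(- \frac{\sqrt{81 + 324}}{6} - \frac{343}{472}\right)^{2} = \left(- \frac{\sqrt{405}}{6} - \frac{343}{472}\right)^{2} = \left(- \frac{9 \sqrt{5}}{6} - \frac{343}{472}\right)^{2} = \left(- \frac{3 \sqrt{5}}{2} - \frac{343}{472}\right)^{2} = \left(- \frac{343}{472} - \frac{3 \sqrt{5}}{2}\right)^{2}$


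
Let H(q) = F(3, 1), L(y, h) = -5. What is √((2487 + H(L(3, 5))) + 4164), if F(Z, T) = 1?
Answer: 2*√1663 ≈ 81.560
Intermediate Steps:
H(q) = 1
√((2487 + H(L(3, 5))) + 4164) = √((2487 + 1) + 4164) = √(2488 + 4164) = √6652 = 2*√1663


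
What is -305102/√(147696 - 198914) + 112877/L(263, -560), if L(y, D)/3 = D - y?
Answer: -112877/2469 + 152551*I*√51218/25609 ≈ -45.718 + 1348.1*I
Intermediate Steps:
L(y, D) = -3*y + 3*D (L(y, D) = 3*(D - y) = -3*y + 3*D)
-305102/√(147696 - 198914) + 112877/L(263, -560) = -305102/√(147696 - 198914) + 112877/(-3*263 + 3*(-560)) = -305102*(-I*√51218/51218) + 112877/(-789 - 1680) = -305102*(-I*√51218/51218) + 112877/(-2469) = -(-152551)*I*√51218/25609 + 112877*(-1/2469) = 152551*I*√51218/25609 - 112877/2469 = -112877/2469 + 152551*I*√51218/25609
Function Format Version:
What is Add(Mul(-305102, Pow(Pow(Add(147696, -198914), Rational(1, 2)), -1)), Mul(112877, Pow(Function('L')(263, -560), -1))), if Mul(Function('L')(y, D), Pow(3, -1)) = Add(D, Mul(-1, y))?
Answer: Add(Rational(-112877, 2469), Mul(Rational(152551, 25609), I, Pow(51218, Rational(1, 2)))) ≈ Add(-45.718, Mul(1348.1, I))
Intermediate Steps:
Function('L')(y, D) = Add(Mul(-3, y), Mul(3, D)) (Function('L')(y, D) = Mul(3, Add(D, Mul(-1, y))) = Add(Mul(-3, y), Mul(3, D)))
Add(Mul(-305102, Pow(Pow(Add(147696, -198914), Rational(1, 2)), -1)), Mul(112877, Pow(Function('L')(263, -560), -1))) = Add(Mul(-305102, Pow(Pow(Add(147696, -198914), Rational(1, 2)), -1)), Mul(112877, Pow(Add(Mul(-3, 263), Mul(3, -560)), -1))) = Add(Mul(-305102, Pow(Pow(-51218, Rational(1, 2)), -1)), Mul(112877, Pow(Add(-789, -1680), -1))) = Add(Mul(-305102, Pow(Mul(I, Pow(51218, Rational(1, 2))), -1)), Mul(112877, Pow(-2469, -1))) = Add(Mul(-305102, Mul(Rational(-1, 51218), I, Pow(51218, Rational(1, 2)))), Mul(112877, Rational(-1, 2469))) = Add(Mul(Rational(152551, 25609), I, Pow(51218, Rational(1, 2))), Rational(-112877, 2469)) = Add(Rational(-112877, 2469), Mul(Rational(152551, 25609), I, Pow(51218, Rational(1, 2))))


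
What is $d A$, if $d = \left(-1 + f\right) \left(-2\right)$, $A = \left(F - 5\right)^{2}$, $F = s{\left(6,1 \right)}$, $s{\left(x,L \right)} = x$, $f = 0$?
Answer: $2$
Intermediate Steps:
$F = 6$
$A = 1$ ($A = \left(6 - 5\right)^{2} = 1^{2} = 1$)
$d = 2$ ($d = \left(-1 + 0\right) \left(-2\right) = \left(-1\right) \left(-2\right) = 2$)
$d A = 2 \cdot 1 = 2$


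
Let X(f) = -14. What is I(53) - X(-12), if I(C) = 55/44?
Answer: 61/4 ≈ 15.250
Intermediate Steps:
I(C) = 5/4 (I(C) = 55*(1/44) = 5/4)
I(53) - X(-12) = 5/4 - 1*(-14) = 5/4 + 14 = 61/4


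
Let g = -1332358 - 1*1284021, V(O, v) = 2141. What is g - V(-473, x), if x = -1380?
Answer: -2618520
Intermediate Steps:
g = -2616379 (g = -1332358 - 1284021 = -2616379)
g - V(-473, x) = -2616379 - 1*2141 = -2616379 - 2141 = -2618520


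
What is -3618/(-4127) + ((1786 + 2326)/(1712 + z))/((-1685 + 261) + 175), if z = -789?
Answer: 4153957862/4757717029 ≈ 0.87310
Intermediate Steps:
-3618/(-4127) + ((1786 + 2326)/(1712 + z))/((-1685 + 261) + 175) = -3618/(-4127) + ((1786 + 2326)/(1712 - 789))/((-1685 + 261) + 175) = -3618*(-1/4127) + (4112/923)/(-1424 + 175) = 3618/4127 + (4112*(1/923))/(-1249) = 3618/4127 + (4112/923)*(-1/1249) = 3618/4127 - 4112/1152827 = 4153957862/4757717029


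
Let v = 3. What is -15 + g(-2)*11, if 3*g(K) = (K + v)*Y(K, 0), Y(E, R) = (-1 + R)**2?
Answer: -34/3 ≈ -11.333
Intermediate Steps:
g(K) = 1 + K/3 (g(K) = ((K + 3)*(-1 + 0)**2)/3 = ((3 + K)*(-1)**2)/3 = ((3 + K)*1)/3 = (3 + K)/3 = 1 + K/3)
-15 + g(-2)*11 = -15 + (1 + (1/3)*(-2))*11 = -15 + (1 - 2/3)*11 = -15 + (1/3)*11 = -15 + 11/3 = -34/3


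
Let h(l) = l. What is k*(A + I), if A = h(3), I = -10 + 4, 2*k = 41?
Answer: -123/2 ≈ -61.500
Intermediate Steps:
k = 41/2 (k = (1/2)*41 = 41/2 ≈ 20.500)
I = -6
A = 3
k*(A + I) = 41*(3 - 6)/2 = (41/2)*(-3) = -123/2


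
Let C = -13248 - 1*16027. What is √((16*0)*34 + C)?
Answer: 5*I*√1171 ≈ 171.1*I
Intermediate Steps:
C = -29275 (C = -13248 - 16027 = -29275)
√((16*0)*34 + C) = √((16*0)*34 - 29275) = √(0*34 - 29275) = √(0 - 29275) = √(-29275) = 5*I*√1171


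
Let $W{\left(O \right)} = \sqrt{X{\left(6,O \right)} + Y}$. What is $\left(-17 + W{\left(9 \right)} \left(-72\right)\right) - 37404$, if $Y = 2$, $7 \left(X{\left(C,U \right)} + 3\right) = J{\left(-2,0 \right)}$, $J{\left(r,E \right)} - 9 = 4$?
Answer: $-37421 - \frac{72 \sqrt{42}}{7} \approx -37488.0$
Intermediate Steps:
$J{\left(r,E \right)} = 13$ ($J{\left(r,E \right)} = 9 + 4 = 13$)
$X{\left(C,U \right)} = - \frac{8}{7}$ ($X{\left(C,U \right)} = -3 + \frac{1}{7} \cdot 13 = -3 + \frac{13}{7} = - \frac{8}{7}$)
$W{\left(O \right)} = \frac{\sqrt{42}}{7}$ ($W{\left(O \right)} = \sqrt{- \frac{8}{7} + 2} = \sqrt{\frac{6}{7}} = \frac{\sqrt{42}}{7}$)
$\left(-17 + W{\left(9 \right)} \left(-72\right)\right) - 37404 = \left(-17 + \frac{\sqrt{42}}{7} \left(-72\right)\right) - 37404 = \left(-17 - \frac{72 \sqrt{42}}{7}\right) - 37404 = -37421 - \frac{72 \sqrt{42}}{7}$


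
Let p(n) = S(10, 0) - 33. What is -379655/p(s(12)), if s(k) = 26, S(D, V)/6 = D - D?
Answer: 379655/33 ≈ 11505.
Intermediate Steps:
S(D, V) = 0 (S(D, V) = 6*(D - D) = 6*0 = 0)
p(n) = -33 (p(n) = 0 - 33 = -33)
-379655/p(s(12)) = -379655/(-33) = -379655*(-1/33) = 379655/33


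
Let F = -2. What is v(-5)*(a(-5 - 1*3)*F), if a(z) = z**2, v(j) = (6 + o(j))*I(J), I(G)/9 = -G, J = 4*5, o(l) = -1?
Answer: 115200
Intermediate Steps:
J = 20
I(G) = -9*G (I(G) = 9*(-G) = -9*G)
v(j) = -900 (v(j) = (6 - 1)*(-9*20) = 5*(-180) = -900)
v(-5)*(a(-5 - 1*3)*F) = -900*(-5 - 1*3)**2*(-2) = -900*(-5 - 3)**2*(-2) = -900*(-8)**2*(-2) = -57600*(-2) = -900*(-128) = 115200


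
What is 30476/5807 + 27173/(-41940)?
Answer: 1120369829/243545580 ≈ 4.6003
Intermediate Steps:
30476/5807 + 27173/(-41940) = 30476*(1/5807) + 27173*(-1/41940) = 30476/5807 - 27173/41940 = 1120369829/243545580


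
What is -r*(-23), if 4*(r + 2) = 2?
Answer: -69/2 ≈ -34.500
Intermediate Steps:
r = -3/2 (r = -2 + (1/4)*2 = -2 + 1/2 = -3/2 ≈ -1.5000)
-r*(-23) = -(-3)*(-23)/2 = -1*69/2 = -69/2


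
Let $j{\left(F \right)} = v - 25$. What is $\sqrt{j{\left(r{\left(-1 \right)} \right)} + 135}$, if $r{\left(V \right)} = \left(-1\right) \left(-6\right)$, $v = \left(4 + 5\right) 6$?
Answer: $2 \sqrt{41} \approx 12.806$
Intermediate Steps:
$v = 54$ ($v = 9 \cdot 6 = 54$)
$r{\left(V \right)} = 6$
$j{\left(F \right)} = 29$ ($j{\left(F \right)} = 54 - 25 = 29$)
$\sqrt{j{\left(r{\left(-1 \right)} \right)} + 135} = \sqrt{29 + 135} = \sqrt{164} = 2 \sqrt{41}$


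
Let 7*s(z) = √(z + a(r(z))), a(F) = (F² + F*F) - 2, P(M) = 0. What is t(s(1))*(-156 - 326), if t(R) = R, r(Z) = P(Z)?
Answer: -482*I/7 ≈ -68.857*I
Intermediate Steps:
r(Z) = 0
a(F) = -2 + 2*F² (a(F) = (F² + F²) - 2 = 2*F² - 2 = -2 + 2*F²)
s(z) = √(-2 + z)/7 (s(z) = √(z + (-2 + 2*0²))/7 = √(z + (-2 + 2*0))/7 = √(z + (-2 + 0))/7 = √(z - 2)/7 = √(-2 + z)/7)
t(s(1))*(-156 - 326) = (√(-2 + 1)/7)*(-156 - 326) = (√(-1)/7)*(-482) = (I/7)*(-482) = -482*I/7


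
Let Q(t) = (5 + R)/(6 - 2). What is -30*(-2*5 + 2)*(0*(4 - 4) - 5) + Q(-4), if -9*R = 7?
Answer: -21581/18 ≈ -1198.9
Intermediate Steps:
R = -7/9 (R = -1/9*7 = -7/9 ≈ -0.77778)
Q(t) = 19/18 (Q(t) = (5 - 7/9)/(6 - 2) = (38/9)/4 = (38/9)*(1/4) = 19/18)
-30*(-2*5 + 2)*(0*(4 - 4) - 5) + Q(-4) = -30*(-2*5 + 2)*(0*(4 - 4) - 5) + 19/18 = -30*(-10 + 2)*(0*0 - 5) + 19/18 = -(-240)*(0 - 5) + 19/18 = -(-240)*(-5) + 19/18 = -30*40 + 19/18 = -1200 + 19/18 = -21581/18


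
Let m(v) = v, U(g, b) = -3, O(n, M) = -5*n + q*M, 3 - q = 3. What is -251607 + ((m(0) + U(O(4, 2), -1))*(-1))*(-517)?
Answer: -253158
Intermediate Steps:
q = 0 (q = 3 - 1*3 = 3 - 3 = 0)
O(n, M) = -5*n (O(n, M) = -5*n + 0*M = -5*n + 0 = -5*n)
-251607 + ((m(0) + U(O(4, 2), -1))*(-1))*(-517) = -251607 + ((0 - 3)*(-1))*(-517) = -251607 - 3*(-1)*(-517) = -251607 + 3*(-517) = -251607 - 1551 = -253158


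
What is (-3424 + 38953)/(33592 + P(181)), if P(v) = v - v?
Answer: 2733/2584 ≈ 1.0577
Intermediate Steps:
P(v) = 0
(-3424 + 38953)/(33592 + P(181)) = (-3424 + 38953)/(33592 + 0) = 35529/33592 = 35529*(1/33592) = 2733/2584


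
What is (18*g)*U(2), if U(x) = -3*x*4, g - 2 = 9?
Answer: -4752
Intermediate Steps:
g = 11 (g = 2 + 9 = 11)
U(x) = -12*x
(18*g)*U(2) = (18*11)*(-12*2) = 198*(-24) = -4752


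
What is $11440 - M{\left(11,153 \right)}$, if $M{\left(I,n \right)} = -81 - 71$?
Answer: $11592$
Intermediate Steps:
$M{\left(I,n \right)} = -152$ ($M{\left(I,n \right)} = -81 - 71 = -152$)
$11440 - M{\left(11,153 \right)} = 11440 - -152 = 11440 + 152 = 11592$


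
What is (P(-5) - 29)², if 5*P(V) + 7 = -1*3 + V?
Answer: 1024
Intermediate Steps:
P(V) = -2 + V/5 (P(V) = -7/5 + (-1*3 + V)/5 = -7/5 + (-3 + V)/5 = -7/5 + (-⅗ + V/5) = -2 + V/5)
(P(-5) - 29)² = ((-2 + (⅕)*(-5)) - 29)² = ((-2 - 1) - 29)² = (-3 - 29)² = (-32)² = 1024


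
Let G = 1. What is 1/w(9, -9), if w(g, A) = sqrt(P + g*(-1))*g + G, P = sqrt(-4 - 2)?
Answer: 1/(1 + 9*sqrt(-9 + I*sqrt(6))) ≈ 0.0060766 - 0.03567*I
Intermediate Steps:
P = I*sqrt(6) (P = sqrt(-6) = I*sqrt(6) ≈ 2.4495*I)
w(g, A) = 1 + g*sqrt(-g + I*sqrt(6)) (w(g, A) = sqrt(I*sqrt(6) + g*(-1))*g + 1 = sqrt(I*sqrt(6) - g)*g + 1 = sqrt(-g + I*sqrt(6))*g + 1 = g*sqrt(-g + I*sqrt(6)) + 1 = 1 + g*sqrt(-g + I*sqrt(6)))
1/w(9, -9) = 1/(1 + 9*sqrt(-1*9 + I*sqrt(6))) = 1/(1 + 9*sqrt(-9 + I*sqrt(6)))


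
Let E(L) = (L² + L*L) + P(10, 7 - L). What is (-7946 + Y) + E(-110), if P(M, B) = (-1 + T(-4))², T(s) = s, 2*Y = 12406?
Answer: 22482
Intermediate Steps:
Y = 6203 (Y = (½)*12406 = 6203)
P(M, B) = 25 (P(M, B) = (-1 - 4)² = (-5)² = 25)
E(L) = 25 + 2*L² (E(L) = (L² + L*L) + 25 = (L² + L²) + 25 = 2*L² + 25 = 25 + 2*L²)
(-7946 + Y) + E(-110) = (-7946 + 6203) + (25 + 2*(-110)²) = -1743 + (25 + 2*12100) = -1743 + (25 + 24200) = -1743 + 24225 = 22482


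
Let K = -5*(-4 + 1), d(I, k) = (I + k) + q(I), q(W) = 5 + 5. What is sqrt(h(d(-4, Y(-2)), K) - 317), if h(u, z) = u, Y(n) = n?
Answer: I*sqrt(313) ≈ 17.692*I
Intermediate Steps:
q(W) = 10
d(I, k) = 10 + I + k (d(I, k) = (I + k) + 10 = 10 + I + k)
K = 15 (K = -5*(-3) = 15)
sqrt(h(d(-4, Y(-2)), K) - 317) = sqrt((10 - 4 - 2) - 317) = sqrt(4 - 317) = sqrt(-313) = I*sqrt(313)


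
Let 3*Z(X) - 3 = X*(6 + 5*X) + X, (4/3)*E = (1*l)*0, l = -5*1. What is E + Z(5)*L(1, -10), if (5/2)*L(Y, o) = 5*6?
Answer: 652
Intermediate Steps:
l = -5
L(Y, o) = 12 (L(Y, o) = 2*(5*6)/5 = (2/5)*30 = 12)
E = 0 (E = 3*((1*(-5))*0)/4 = 3*(-5*0)/4 = (3/4)*0 = 0)
Z(X) = 1 + X/3 + X*(6 + 5*X)/3 (Z(X) = 1 + (X*(6 + 5*X) + X)/3 = 1 + (X + X*(6 + 5*X))/3 = 1 + (X/3 + X*(6 + 5*X)/3) = 1 + X/3 + X*(6 + 5*X)/3)
E + Z(5)*L(1, -10) = 0 + (1 + (5/3)*5**2 + (7/3)*5)*12 = 0 + (1 + (5/3)*25 + 35/3)*12 = 0 + (1 + 125/3 + 35/3)*12 = 0 + (163/3)*12 = 0 + 652 = 652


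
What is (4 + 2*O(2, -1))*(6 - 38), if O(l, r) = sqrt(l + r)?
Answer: -192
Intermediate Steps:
(4 + 2*O(2, -1))*(6 - 38) = (4 + 2*sqrt(2 - 1))*(6 - 38) = (4 + 2*sqrt(1))*(-32) = (4 + 2*1)*(-32) = (4 + 2)*(-32) = 6*(-32) = -192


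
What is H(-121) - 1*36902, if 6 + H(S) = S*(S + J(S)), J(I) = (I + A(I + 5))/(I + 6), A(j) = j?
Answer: -2589382/115 ≈ -22516.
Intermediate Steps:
J(I) = (5 + 2*I)/(6 + I) (J(I) = (I + (I + 5))/(I + 6) = (I + (5 + I))/(6 + I) = (5 + 2*I)/(6 + I))
H(S) = -6 + S*(S + (5 + 2*S)/(6 + S))
H(-121) - 1*36902 = (-36 + (-121)**3 - 1*(-121) + 8*(-121)**2)/(6 - 121) - 1*36902 = (-36 - 1771561 + 121 + 8*14641)/(-115) - 36902 = -(-36 - 1771561 + 121 + 117128)/115 - 36902 = -1/115*(-1654348) - 36902 = 1654348/115 - 36902 = -2589382/115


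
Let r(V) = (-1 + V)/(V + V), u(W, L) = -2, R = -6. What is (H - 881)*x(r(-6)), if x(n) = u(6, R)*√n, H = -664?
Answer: 515*√21 ≈ 2360.0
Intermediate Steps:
r(V) = (-1 + V)/(2*V) (r(V) = (-1 + V)/((2*V)) = (-1 + V)*(1/(2*V)) = (-1 + V)/(2*V))
x(n) = -2*√n
(H - 881)*x(r(-6)) = (-664 - 881)*(-2*√14*√(-1/(-6))/2) = -(-3090)*√((½)*(-⅙)*(-7)) = -(-3090)*√(7/12) = -(-3090)*√21/6 = -(-515)*√21 = 515*√21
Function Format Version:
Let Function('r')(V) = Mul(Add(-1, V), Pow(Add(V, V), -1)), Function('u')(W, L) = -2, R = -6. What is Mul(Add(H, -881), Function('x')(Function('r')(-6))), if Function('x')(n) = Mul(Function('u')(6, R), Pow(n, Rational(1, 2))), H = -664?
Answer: Mul(515, Pow(21, Rational(1, 2))) ≈ 2360.0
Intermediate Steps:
Function('r')(V) = Mul(Rational(1, 2), Pow(V, -1), Add(-1, V)) (Function('r')(V) = Mul(Add(-1, V), Pow(Mul(2, V), -1)) = Mul(Add(-1, V), Mul(Rational(1, 2), Pow(V, -1))) = Mul(Rational(1, 2), Pow(V, -1), Add(-1, V)))
Function('x')(n) = Mul(-2, Pow(n, Rational(1, 2)))
Mul(Add(H, -881), Function('x')(Function('r')(-6))) = Mul(Add(-664, -881), Mul(-2, Pow(Mul(Rational(1, 2), Pow(-6, -1), Add(-1, -6)), Rational(1, 2)))) = Mul(-1545, Mul(-2, Pow(Mul(Rational(1, 2), Rational(-1, 6), -7), Rational(1, 2)))) = Mul(-1545, Mul(-2, Pow(Rational(7, 12), Rational(1, 2)))) = Mul(-1545, Mul(-2, Mul(Rational(1, 6), Pow(21, Rational(1, 2))))) = Mul(-1545, Mul(Rational(-1, 3), Pow(21, Rational(1, 2)))) = Mul(515, Pow(21, Rational(1, 2)))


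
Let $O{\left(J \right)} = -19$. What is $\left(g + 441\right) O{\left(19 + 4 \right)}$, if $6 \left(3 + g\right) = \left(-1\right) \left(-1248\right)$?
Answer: $-12274$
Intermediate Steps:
$g = 205$ ($g = -3 + \frac{\left(-1\right) \left(-1248\right)}{6} = -3 + \frac{1}{6} \cdot 1248 = -3 + 208 = 205$)
$\left(g + 441\right) O{\left(19 + 4 \right)} = \left(205 + 441\right) \left(-19\right) = 646 \left(-19\right) = -12274$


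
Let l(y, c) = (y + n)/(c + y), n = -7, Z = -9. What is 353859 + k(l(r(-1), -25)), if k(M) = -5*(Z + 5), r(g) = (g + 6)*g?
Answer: 353879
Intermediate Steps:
r(g) = g*(6 + g) (r(g) = (6 + g)*g = g*(6 + g))
l(y, c) = (-7 + y)/(c + y) (l(y, c) = (y - 7)/(c + y) = (-7 + y)/(c + y))
k(M) = 20 (k(M) = -5*(-9 + 5) = -5*(-4) = 20)
353859 + k(l(r(-1), -25)) = 353859 + 20 = 353879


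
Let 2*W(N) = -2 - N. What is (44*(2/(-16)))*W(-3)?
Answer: -11/4 ≈ -2.7500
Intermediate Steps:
W(N) = -1 - N/2 (W(N) = (-2 - N)/2 = -1 - N/2)
(44*(2/(-16)))*W(-3) = (44*(2/(-16)))*(-1 - ½*(-3)) = (44*(2*(-1/16)))*(-1 + 3/2) = (44*(-⅛))*(½) = -11/2*½ = -11/4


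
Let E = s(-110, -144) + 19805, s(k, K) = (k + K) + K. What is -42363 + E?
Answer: -22956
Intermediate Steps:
s(k, K) = k + 2*K (s(k, K) = (K + k) + K = k + 2*K)
E = 19407 (E = (-110 + 2*(-144)) + 19805 = (-110 - 288) + 19805 = -398 + 19805 = 19407)
-42363 + E = -42363 + 19407 = -22956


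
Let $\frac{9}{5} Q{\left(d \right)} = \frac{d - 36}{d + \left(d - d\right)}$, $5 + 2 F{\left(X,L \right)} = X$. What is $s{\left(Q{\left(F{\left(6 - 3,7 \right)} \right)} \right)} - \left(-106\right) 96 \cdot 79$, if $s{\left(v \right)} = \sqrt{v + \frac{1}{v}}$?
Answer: $803904 + \frac{\sqrt{6346610}}{555} \approx 8.0391 \cdot 10^{5}$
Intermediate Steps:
$F{\left(X,L \right)} = - \frac{5}{2} + \frac{X}{2}$
$Q{\left(d \right)} = \frac{5 \left(-36 + d\right)}{9 d}$ ($Q{\left(d \right)} = \frac{5 \frac{d - 36}{d + \left(d - d\right)}}{9} = \frac{5 \frac{-36 + d}{d + 0}}{9} = \frac{5 \frac{-36 + d}{d}}{9} = \frac{5 \left(-36 + d\right)}{9 d}$)
$s{\left(Q{\left(F{\left(6 - 3,7 \right)} \right)} \right)} - \left(-106\right) 96 \cdot 79 = \sqrt{\left(\frac{5}{9} - \frac{20}{- \frac{5}{2} + \frac{6 - 3}{2}}\right) + \frac{1}{\frac{5}{9} - \frac{20}{- \frac{5}{2} + \frac{6 - 3}{2}}}} - \left(-106\right) 96 \cdot 79 = \sqrt{\left(\frac{5}{9} - \frac{20}{- \frac{5}{2} + \frac{6 - 3}{2}}\right) + \frac{1}{\frac{5}{9} - \frac{20}{- \frac{5}{2} + \frac{6 - 3}{2}}}} - \left(-10176\right) 79 = \sqrt{\left(\frac{5}{9} - \frac{20}{- \frac{5}{2} + \frac{1}{2} \cdot 3}\right) + \frac{1}{\frac{5}{9} - \frac{20}{- \frac{5}{2} + \frac{1}{2} \cdot 3}}} - -803904 = \sqrt{\left(\frac{5}{9} - \frac{20}{- \frac{5}{2} + \frac{3}{2}}\right) + \frac{1}{\frac{5}{9} - \frac{20}{- \frac{5}{2} + \frac{3}{2}}}} + 803904 = \sqrt{\left(\frac{5}{9} - \frac{20}{-1}\right) + \frac{1}{\frac{5}{9} - \frac{20}{-1}}} + 803904 = \sqrt{\left(\frac{5}{9} - -20\right) + \frac{1}{\frac{5}{9} - -20}} + 803904 = \sqrt{\left(\frac{5}{9} + 20\right) + \frac{1}{\frac{5}{9} + 20}} + 803904 = \sqrt{\frac{185}{9} + \frac{1}{\frac{185}{9}}} + 803904 = \sqrt{\frac{185}{9} + \frac{9}{185}} + 803904 = \sqrt{\frac{34306}{1665}} + 803904 = \frac{\sqrt{6346610}}{555} + 803904 = 803904 + \frac{\sqrt{6346610}}{555}$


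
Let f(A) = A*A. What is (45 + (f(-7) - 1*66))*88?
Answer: 2464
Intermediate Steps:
f(A) = A²
(45 + (f(-7) - 1*66))*88 = (45 + ((-7)² - 1*66))*88 = (45 + (49 - 66))*88 = (45 - 17)*88 = 28*88 = 2464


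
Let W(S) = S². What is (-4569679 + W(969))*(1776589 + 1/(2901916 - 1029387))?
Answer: -12078361938558791876/1872529 ≈ -6.4503e+12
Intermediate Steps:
(-4569679 + W(969))*(1776589 + 1/(2901916 - 1029387)) = (-4569679 + 969²)*(1776589 + 1/(2901916 - 1029387)) = (-4569679 + 938961)*(1776589 + 1/1872529) = -3630718*(1776589 + 1/1872529) = -3630718*3326714423582/1872529 = -12078361938558791876/1872529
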